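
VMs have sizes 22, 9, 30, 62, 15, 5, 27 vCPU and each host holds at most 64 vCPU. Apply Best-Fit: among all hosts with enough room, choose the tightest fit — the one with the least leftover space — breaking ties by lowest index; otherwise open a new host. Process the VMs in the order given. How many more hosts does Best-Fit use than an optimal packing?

Best-Fit: [22,9,30] [62] [15,5,27] → 3 hosts.
Total size 170 vCPU; any packing needs at least ⌈170/64⌉ = 3 hosts.
So 3 is already optimal.

0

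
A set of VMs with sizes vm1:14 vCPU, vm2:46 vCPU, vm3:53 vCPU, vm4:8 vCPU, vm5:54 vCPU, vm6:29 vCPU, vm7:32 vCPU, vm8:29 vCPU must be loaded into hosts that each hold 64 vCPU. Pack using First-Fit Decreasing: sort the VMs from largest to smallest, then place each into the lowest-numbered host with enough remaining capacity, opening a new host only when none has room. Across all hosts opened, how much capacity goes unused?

55

Sorted descending: 54, 53, 46, 32, 29, 29, 14, 8.
host 1: place 54 vCPU, 10 vCPU left
host 2: place 53 vCPU, 11 vCPU left
host 3: place 46 vCPU, 18 vCPU left
host 4: place 32 vCPU, 32 vCPU left
host 4: place 29 vCPU, 3 vCPU left
host 5: place 29 vCPU, 35 vCPU left
host 3: place 14 vCPU, 4 vCPU left
host 1: place 8 vCPU, 2 vCPU left
5 hosts × 64 vCPU = 320 vCPU; used 265 vCPU; unused 55 vCPU.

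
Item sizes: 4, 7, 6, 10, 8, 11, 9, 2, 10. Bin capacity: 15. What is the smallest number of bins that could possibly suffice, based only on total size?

Total size = 4 + 7 + 6 + 10 + 8 + 11 + 9 + 2 + 10 = 67.
⌈67 / 15⌉ = 5.

5 bins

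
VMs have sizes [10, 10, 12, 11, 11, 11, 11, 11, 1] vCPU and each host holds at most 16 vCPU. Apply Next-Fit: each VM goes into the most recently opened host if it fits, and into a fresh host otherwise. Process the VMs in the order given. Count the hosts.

Put 10 vCPU in host 1; 6 vCPU remain.
Put 10 vCPU in host 2; 6 vCPU remain.
Put 12 vCPU in host 3; 4 vCPU remain.
Put 11 vCPU in host 4; 5 vCPU remain.
Put 11 vCPU in host 5; 5 vCPU remain.
Put 11 vCPU in host 6; 5 vCPU remain.
Put 11 vCPU in host 7; 5 vCPU remain.
Put 11 vCPU in host 8; 5 vCPU remain.
Put 1 vCPU in host 8; 4 vCPU remain.
Final hosts: [10] [10] [12] [11] [11] [11] [11] [11,1].

8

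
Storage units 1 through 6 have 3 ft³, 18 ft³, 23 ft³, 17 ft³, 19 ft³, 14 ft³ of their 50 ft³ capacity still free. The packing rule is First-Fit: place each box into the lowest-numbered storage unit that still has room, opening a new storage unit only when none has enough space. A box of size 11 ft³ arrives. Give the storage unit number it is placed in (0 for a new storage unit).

2

Storage units with room: storage unit 2 (18 ft³), storage unit 3 (23 ft³), storage unit 4 (17 ft³), storage unit 5 (19 ft³), storage unit 6 (14 ft³).
The first with room is storage unit 2.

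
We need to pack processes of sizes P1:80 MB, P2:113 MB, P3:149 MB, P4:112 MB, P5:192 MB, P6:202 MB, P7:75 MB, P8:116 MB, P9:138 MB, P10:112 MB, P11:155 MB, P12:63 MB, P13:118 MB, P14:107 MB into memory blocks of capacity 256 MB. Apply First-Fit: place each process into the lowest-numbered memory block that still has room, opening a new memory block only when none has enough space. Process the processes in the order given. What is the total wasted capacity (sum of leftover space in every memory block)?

Put P1 (80 MB) in memory block 1; 176 MB remain.
Put P2 (113 MB) in memory block 1; 63 MB remain.
Put P3 (149 MB) in memory block 2; 107 MB remain.
Put P4 (112 MB) in memory block 3; 144 MB remain.
Put P5 (192 MB) in memory block 4; 64 MB remain.
Put P6 (202 MB) in memory block 5; 54 MB remain.
Put P7 (75 MB) in memory block 2; 32 MB remain.
Put P8 (116 MB) in memory block 3; 28 MB remain.
Put P9 (138 MB) in memory block 6; 118 MB remain.
Put P10 (112 MB) in memory block 6; 6 MB remain.
Put P11 (155 MB) in memory block 7; 101 MB remain.
Put P12 (63 MB) in memory block 1; 0 MB remain.
Put P13 (118 MB) in memory block 8; 138 MB remain.
Put P14 (107 MB) in memory block 8; 31 MB remain.
8 memory blocks × 256 MB = 2048 MB; used 1732 MB; unused 316 MB.

316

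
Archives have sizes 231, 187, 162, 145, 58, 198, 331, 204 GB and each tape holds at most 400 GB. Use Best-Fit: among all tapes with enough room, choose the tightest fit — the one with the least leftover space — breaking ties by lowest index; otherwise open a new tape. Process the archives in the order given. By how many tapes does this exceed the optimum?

1

Best-Fit: [231,162] [187,145,58] [198] [331] [204] → 5 tapes.
Total size 1516 GB; any packing needs at least ⌈1516/400⌉ = 4 tapes.
An optimal packing achieves that bound: [331,58] [231,162] [204,187] [198,145] → 4 tapes.
Excess: 5 − 4 = 1.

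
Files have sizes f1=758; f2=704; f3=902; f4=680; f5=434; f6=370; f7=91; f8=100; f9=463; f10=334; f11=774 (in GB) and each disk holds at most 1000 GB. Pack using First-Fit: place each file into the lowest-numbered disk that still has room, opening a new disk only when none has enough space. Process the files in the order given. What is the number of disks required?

7

disk 1: place f1 (758 GB), 242 GB left
disk 2: place f2 (704 GB), 296 GB left
disk 3: place f3 (902 GB), 98 GB left
disk 4: place f4 (680 GB), 320 GB left
disk 5: place f5 (434 GB), 566 GB left
disk 5: place f6 (370 GB), 196 GB left
disk 1: place f7 (91 GB), 151 GB left
disk 1: place f8 (100 GB), 51 GB left
disk 6: place f9 (463 GB), 537 GB left
disk 6: place f10 (334 GB), 203 GB left
disk 7: place f11 (774 GB), 226 GB left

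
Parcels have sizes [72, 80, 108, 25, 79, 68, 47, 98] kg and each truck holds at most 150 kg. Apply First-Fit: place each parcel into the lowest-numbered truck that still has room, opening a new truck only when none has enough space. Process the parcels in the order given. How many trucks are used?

5

72 kg → truck 1 (remaining 78 kg)
80 kg → truck 2 (remaining 70 kg)
108 kg → truck 3 (remaining 42 kg)
25 kg → truck 1 (remaining 53 kg)
79 kg → truck 4 (remaining 71 kg)
68 kg → truck 2 (remaining 2 kg)
47 kg → truck 1 (remaining 6 kg)
98 kg → truck 5 (remaining 52 kg)
Final trucks: [72,25,47] [80,68] [108] [79] [98].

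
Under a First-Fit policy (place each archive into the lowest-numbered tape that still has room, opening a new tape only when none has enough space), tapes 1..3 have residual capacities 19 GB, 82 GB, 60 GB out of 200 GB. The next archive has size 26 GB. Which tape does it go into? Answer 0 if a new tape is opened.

2

Tapes with room: tape 2 (82 GB), tape 3 (60 GB).
The first with room is tape 2.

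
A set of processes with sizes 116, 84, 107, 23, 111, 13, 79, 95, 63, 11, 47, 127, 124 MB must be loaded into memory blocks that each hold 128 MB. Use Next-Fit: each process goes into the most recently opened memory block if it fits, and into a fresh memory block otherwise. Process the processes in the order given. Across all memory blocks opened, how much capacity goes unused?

memory block 1: place 116 MB, 12 MB left
memory block 2: place 84 MB, 44 MB left
memory block 3: place 107 MB, 21 MB left
memory block 4: place 23 MB, 105 MB left
memory block 5: place 111 MB, 17 MB left
memory block 5: place 13 MB, 4 MB left
memory block 6: place 79 MB, 49 MB left
memory block 7: place 95 MB, 33 MB left
memory block 8: place 63 MB, 65 MB left
memory block 8: place 11 MB, 54 MB left
memory block 8: place 47 MB, 7 MB left
memory block 9: place 127 MB, 1 MB left
memory block 10: place 124 MB, 4 MB left
10 memory blocks × 128 MB = 1280 MB; used 1000 MB; unused 280 MB.

280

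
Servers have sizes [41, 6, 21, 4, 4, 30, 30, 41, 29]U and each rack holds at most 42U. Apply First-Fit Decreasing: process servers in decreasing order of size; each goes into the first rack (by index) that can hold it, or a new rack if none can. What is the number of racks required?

Sorted descending: 41, 41, 30, 30, 29, 21, 6, 4, 4.
Put 41U in rack 1; 1U remain.
Put 41U in rack 2; 1U remain.
Put 30U in rack 3; 12U remain.
Put 30U in rack 4; 12U remain.
Put 29U in rack 5; 13U remain.
Put 21U in rack 6; 21U remain.
Put 6U in rack 3; 6U remain.
Put 4U in rack 3; 2U remain.
Put 4U in rack 4; 8U remain.
Final racks: [41] [41] [30,6,4] [30,4] [29] [21].

6 racks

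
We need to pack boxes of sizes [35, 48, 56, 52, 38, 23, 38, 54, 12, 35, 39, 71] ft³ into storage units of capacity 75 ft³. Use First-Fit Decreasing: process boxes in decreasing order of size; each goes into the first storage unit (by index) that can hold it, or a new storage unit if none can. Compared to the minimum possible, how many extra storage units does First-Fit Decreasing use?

0

First-Fit Decreasing: [71] [56,12] [54] [52,23] [48] [39,35] [38,35] [38] → 8 storage units.
8 boxes exceed 37.5 ft³ (half the capacity), and no two of those can share a storage unit, so at least 8 storage units are needed.
So 8 is already optimal.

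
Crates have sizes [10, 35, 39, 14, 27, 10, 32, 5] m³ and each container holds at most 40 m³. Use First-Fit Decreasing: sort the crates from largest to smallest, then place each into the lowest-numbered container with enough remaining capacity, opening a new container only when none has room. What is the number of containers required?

Sorted descending: 39, 35, 32, 27, 14, 10, 10, 5.
Put 39 m³ in container 1; 1 m³ remain.
Put 35 m³ in container 2; 5 m³ remain.
Put 32 m³ in container 3; 8 m³ remain.
Put 27 m³ in container 4; 13 m³ remain.
Put 14 m³ in container 5; 26 m³ remain.
Put 10 m³ in container 4; 3 m³ remain.
Put 10 m³ in container 5; 16 m³ remain.
Put 5 m³ in container 2; 0 m³ remain.
Final containers: [39] [35,5] [32] [27,10] [14,10].

5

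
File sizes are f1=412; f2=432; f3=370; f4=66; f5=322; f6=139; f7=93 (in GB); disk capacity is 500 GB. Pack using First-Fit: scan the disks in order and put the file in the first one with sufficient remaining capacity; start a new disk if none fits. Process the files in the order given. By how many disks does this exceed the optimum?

0

First-Fit: [412,66] [432] [370,93] [322,139] → 4 disks.
Total size 1834 GB; any packing needs at least ⌈1834/500⌉ = 4 disks.
So 4 is already optimal.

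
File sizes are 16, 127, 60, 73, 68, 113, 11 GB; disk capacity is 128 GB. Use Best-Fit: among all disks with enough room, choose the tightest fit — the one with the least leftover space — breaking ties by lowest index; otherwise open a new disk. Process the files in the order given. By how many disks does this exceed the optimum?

1

Best-Fit: [16,60] [127] [73] [68] [113,11] → 5 disks.
Total size 468 GB; any packing needs at least ⌈468/128⌉ = 4 disks.
An optimal packing achieves that bound: [127] [113,11] [73,16] [68,60] → 4 disks.
Excess: 5 − 4 = 1.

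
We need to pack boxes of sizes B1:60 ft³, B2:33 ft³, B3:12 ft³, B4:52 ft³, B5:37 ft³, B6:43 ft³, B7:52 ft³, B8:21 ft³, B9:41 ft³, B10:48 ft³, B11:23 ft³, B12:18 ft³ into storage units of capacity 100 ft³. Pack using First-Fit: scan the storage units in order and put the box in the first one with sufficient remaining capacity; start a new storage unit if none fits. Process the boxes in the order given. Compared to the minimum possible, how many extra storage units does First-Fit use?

First-Fit: [60,33] [12,52,21] [37,43,18] [52,41] [48,23] → 5 storage units.
Total size 440 ft³; any packing needs at least ⌈440/100⌉ = 5 storage units.
So 5 is already optimal.

0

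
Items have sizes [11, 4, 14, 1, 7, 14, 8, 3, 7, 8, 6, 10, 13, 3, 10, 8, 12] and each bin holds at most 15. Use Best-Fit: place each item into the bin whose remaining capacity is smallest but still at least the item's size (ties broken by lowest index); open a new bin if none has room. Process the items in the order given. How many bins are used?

11

Put 11 in bin 1; 4 remain.
Put 4 in bin 1; 0 remain.
Put 14 in bin 2; 1 remain.
Put 1 in bin 2; 0 remain.
Put 7 in bin 3; 8 remain.
Put 14 in bin 4; 1 remain.
Put 8 in bin 3; 0 remain.
Put 3 in bin 5; 12 remain.
Put 7 in bin 5; 5 remain.
Put 8 in bin 6; 7 remain.
Put 6 in bin 6; 1 remain.
Put 10 in bin 7; 5 remain.
Put 13 in bin 8; 2 remain.
Put 3 in bin 5; 2 remain.
Put 10 in bin 9; 5 remain.
Put 8 in bin 10; 7 remain.
Put 12 in bin 11; 3 remain.
Final bins: [11,4] [14,1] [7,8] [14] [3,7,3] [8,6] [10] [13] [10] [8] [12].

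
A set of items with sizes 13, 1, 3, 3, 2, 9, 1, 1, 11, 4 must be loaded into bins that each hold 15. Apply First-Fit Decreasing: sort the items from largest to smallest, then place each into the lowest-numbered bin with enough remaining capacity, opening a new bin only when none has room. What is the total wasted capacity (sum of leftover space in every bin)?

12

Sorted descending: 13, 11, 9, 4, 3, 3, 2, 1, 1, 1.
Put 13 in bin 1; 2 remain.
Put 11 in bin 2; 4 remain.
Put 9 in bin 3; 6 remain.
Put 4 in bin 2; 0 remain.
Put 3 in bin 3; 3 remain.
Put 3 in bin 3; 0 remain.
Put 2 in bin 1; 0 remain.
Put 1 in bin 4; 14 remain.
Put 1 in bin 4; 13 remain.
Put 1 in bin 4; 12 remain.
4 bins × 15 = 60; used 48; unused 12.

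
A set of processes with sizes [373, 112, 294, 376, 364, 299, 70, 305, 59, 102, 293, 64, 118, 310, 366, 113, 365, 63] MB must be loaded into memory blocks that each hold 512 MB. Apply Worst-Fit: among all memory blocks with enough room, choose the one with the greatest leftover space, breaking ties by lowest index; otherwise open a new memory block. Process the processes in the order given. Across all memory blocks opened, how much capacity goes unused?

Put 373 MB in memory block 1; 139 MB remain.
Put 112 MB in memory block 1; 27 MB remain.
Put 294 MB in memory block 2; 218 MB remain.
Put 376 MB in memory block 3; 136 MB remain.
Put 364 MB in memory block 4; 148 MB remain.
Put 299 MB in memory block 5; 213 MB remain.
Put 70 MB in memory block 2; 148 MB remain.
Put 305 MB in memory block 6; 207 MB remain.
Put 59 MB in memory block 5; 154 MB remain.
Put 102 MB in memory block 6; 105 MB remain.
Put 293 MB in memory block 7; 219 MB remain.
Put 64 MB in memory block 7; 155 MB remain.
Put 118 MB in memory block 7; 37 MB remain.
Put 310 MB in memory block 8; 202 MB remain.
Put 366 MB in memory block 9; 146 MB remain.
Put 113 MB in memory block 8; 89 MB remain.
Put 365 MB in memory block 10; 147 MB remain.
Put 63 MB in memory block 5; 91 MB remain.
10 memory blocks × 512 MB = 5120 MB; used 4046 MB; unused 1074 MB.

1074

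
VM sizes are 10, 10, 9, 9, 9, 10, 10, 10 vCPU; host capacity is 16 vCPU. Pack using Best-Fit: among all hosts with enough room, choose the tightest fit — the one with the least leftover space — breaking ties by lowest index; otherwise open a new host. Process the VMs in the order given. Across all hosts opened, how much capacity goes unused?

51

10 vCPU → host 1 (remaining 6 vCPU)
10 vCPU → host 2 (remaining 6 vCPU)
9 vCPU → host 3 (remaining 7 vCPU)
9 vCPU → host 4 (remaining 7 vCPU)
9 vCPU → host 5 (remaining 7 vCPU)
10 vCPU → host 6 (remaining 6 vCPU)
10 vCPU → host 7 (remaining 6 vCPU)
10 vCPU → host 8 (remaining 6 vCPU)
8 hosts × 16 vCPU = 128 vCPU; used 77 vCPU; unused 51 vCPU.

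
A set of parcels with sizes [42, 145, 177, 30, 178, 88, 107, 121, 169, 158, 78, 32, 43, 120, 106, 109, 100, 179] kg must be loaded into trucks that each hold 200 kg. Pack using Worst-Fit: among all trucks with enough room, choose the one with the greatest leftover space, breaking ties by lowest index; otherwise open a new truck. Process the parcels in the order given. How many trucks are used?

13

Put 42 kg in truck 1; 158 kg remain.
Put 145 kg in truck 1; 13 kg remain.
Put 177 kg in truck 2; 23 kg remain.
Put 30 kg in truck 3; 170 kg remain.
Put 178 kg in truck 4; 22 kg remain.
Put 88 kg in truck 3; 82 kg remain.
Put 107 kg in truck 5; 93 kg remain.
Put 121 kg in truck 6; 79 kg remain.
Put 169 kg in truck 7; 31 kg remain.
Put 158 kg in truck 8; 42 kg remain.
Put 78 kg in truck 5; 15 kg remain.
Put 32 kg in truck 3; 50 kg remain.
Put 43 kg in truck 6; 36 kg remain.
Put 120 kg in truck 9; 80 kg remain.
Put 106 kg in truck 10; 94 kg remain.
Put 109 kg in truck 11; 91 kg remain.
Put 100 kg in truck 12; 100 kg remain.
Put 179 kg in truck 13; 21 kg remain.
Final trucks: [42,145] [177] [30,88,32] [178] [107,78] [121,43] [169] [158] [120] [106] [109] [100] [179].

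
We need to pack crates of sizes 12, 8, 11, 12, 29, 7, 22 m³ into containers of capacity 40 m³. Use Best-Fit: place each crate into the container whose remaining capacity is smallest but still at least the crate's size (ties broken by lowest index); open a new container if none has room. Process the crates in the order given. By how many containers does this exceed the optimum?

Best-Fit: [12,8,11,7] [12,22] [29] → 3 containers.
Total size 101 m³; any packing needs at least ⌈101/40⌉ = 3 containers.
So 3 is already optimal.

0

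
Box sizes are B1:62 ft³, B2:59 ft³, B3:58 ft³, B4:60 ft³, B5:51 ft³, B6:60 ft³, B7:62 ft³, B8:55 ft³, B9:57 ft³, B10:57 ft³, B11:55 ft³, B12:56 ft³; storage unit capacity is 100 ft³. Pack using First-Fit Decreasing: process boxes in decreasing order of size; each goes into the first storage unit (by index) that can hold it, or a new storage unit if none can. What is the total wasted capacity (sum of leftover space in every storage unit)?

Sorted descending: 62, 62, 60, 60, 59, 58, 57, 57, 56, 55, 55, 51.
storage unit 1: place 62 ft³, 38 ft³ left
storage unit 2: place 62 ft³, 38 ft³ left
storage unit 3: place 60 ft³, 40 ft³ left
storage unit 4: place 60 ft³, 40 ft³ left
storage unit 5: place 59 ft³, 41 ft³ left
storage unit 6: place 58 ft³, 42 ft³ left
storage unit 7: place 57 ft³, 43 ft³ left
storage unit 8: place 57 ft³, 43 ft³ left
storage unit 9: place 56 ft³, 44 ft³ left
storage unit 10: place 55 ft³, 45 ft³ left
storage unit 11: place 55 ft³, 45 ft³ left
storage unit 12: place 51 ft³, 49 ft³ left
12 storage units × 100 ft³ = 1200 ft³; used 692 ft³; unused 508 ft³.

508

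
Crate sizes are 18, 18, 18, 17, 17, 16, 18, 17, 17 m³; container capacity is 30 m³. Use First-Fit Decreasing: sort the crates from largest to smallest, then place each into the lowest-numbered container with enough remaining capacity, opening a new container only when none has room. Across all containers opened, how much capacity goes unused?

114

Sorted descending: 18, 18, 18, 18, 17, 17, 17, 17, 16.
container 1: place 18 m³, 12 m³ left
container 2: place 18 m³, 12 m³ left
container 3: place 18 m³, 12 m³ left
container 4: place 18 m³, 12 m³ left
container 5: place 17 m³, 13 m³ left
container 6: place 17 m³, 13 m³ left
container 7: place 17 m³, 13 m³ left
container 8: place 17 m³, 13 m³ left
container 9: place 16 m³, 14 m³ left
9 containers × 30 m³ = 270 m³; used 156 m³; unused 114 m³.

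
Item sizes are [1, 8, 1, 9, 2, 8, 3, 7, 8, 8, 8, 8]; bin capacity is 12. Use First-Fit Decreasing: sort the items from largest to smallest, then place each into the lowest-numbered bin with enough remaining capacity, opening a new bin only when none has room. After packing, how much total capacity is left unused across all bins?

25

Sorted descending: 9, 8, 8, 8, 8, 8, 8, 7, 3, 2, 1, 1.
9 → bin 1 (remaining 3)
8 → bin 2 (remaining 4)
8 → bin 3 (remaining 4)
8 → bin 4 (remaining 4)
8 → bin 5 (remaining 4)
8 → bin 6 (remaining 4)
8 → bin 7 (remaining 4)
7 → bin 8 (remaining 5)
3 → bin 1 (remaining 0)
2 → bin 2 (remaining 2)
1 → bin 2 (remaining 1)
1 → bin 2 (remaining 0)
8 bins × 12 = 96; used 71; unused 25.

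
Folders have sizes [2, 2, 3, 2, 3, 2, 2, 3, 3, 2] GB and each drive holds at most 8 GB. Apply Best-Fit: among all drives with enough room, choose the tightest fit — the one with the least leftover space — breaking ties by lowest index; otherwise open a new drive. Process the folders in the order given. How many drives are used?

Put 2 GB in drive 1; 6 GB remain.
Put 2 GB in drive 1; 4 GB remain.
Put 3 GB in drive 1; 1 GB remain.
Put 2 GB in drive 2; 6 GB remain.
Put 3 GB in drive 2; 3 GB remain.
Put 2 GB in drive 2; 1 GB remain.
Put 2 GB in drive 3; 6 GB remain.
Put 3 GB in drive 3; 3 GB remain.
Put 3 GB in drive 3; 0 GB remain.
Put 2 GB in drive 4; 6 GB remain.
Final drives: [2,2,3] [2,3,2] [2,3,3] [2].

4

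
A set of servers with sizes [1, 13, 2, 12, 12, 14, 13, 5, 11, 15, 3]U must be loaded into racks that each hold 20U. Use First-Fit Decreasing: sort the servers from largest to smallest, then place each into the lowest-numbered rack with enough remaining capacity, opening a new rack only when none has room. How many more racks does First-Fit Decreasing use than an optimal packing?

First-Fit Decreasing: [15,5] [14,3,2,1] [13] [13] [12] [12] [11] → 7 racks.
7 servers exceed 10U (half the capacity), and no two of those can share a rack, so at least 7 racks are needed.
So 7 is already optimal.

0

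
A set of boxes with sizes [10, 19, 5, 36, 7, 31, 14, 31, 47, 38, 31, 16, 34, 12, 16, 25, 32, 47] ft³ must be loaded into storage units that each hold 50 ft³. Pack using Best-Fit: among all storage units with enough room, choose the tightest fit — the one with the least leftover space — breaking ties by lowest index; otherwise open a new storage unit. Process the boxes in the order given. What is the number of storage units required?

11 storage units

Put 10 ft³ in storage unit 1; 40 ft³ remain.
Put 19 ft³ in storage unit 1; 21 ft³ remain.
Put 5 ft³ in storage unit 1; 16 ft³ remain.
Put 36 ft³ in storage unit 2; 14 ft³ remain.
Put 7 ft³ in storage unit 2; 7 ft³ remain.
Put 31 ft³ in storage unit 3; 19 ft³ remain.
Put 14 ft³ in storage unit 1; 2 ft³ remain.
Put 31 ft³ in storage unit 4; 19 ft³ remain.
Put 47 ft³ in storage unit 5; 3 ft³ remain.
Put 38 ft³ in storage unit 6; 12 ft³ remain.
Put 31 ft³ in storage unit 7; 19 ft³ remain.
Put 16 ft³ in storage unit 3; 3 ft³ remain.
Put 34 ft³ in storage unit 8; 16 ft³ remain.
Put 12 ft³ in storage unit 6; 0 ft³ remain.
Put 16 ft³ in storage unit 8; 0 ft³ remain.
Put 25 ft³ in storage unit 9; 25 ft³ remain.
Put 32 ft³ in storage unit 10; 18 ft³ remain.
Put 47 ft³ in storage unit 11; 3 ft³ remain.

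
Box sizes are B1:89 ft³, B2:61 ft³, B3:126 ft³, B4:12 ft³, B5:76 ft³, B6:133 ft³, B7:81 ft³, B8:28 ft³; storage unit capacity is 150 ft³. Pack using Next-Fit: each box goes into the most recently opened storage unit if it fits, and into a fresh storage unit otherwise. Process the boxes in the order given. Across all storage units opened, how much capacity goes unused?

storage unit 1: place B1 (89 ft³), 61 ft³ left
storage unit 1: place B2 (61 ft³), 0 ft³ left
storage unit 2: place B3 (126 ft³), 24 ft³ left
storage unit 2: place B4 (12 ft³), 12 ft³ left
storage unit 3: place B5 (76 ft³), 74 ft³ left
storage unit 4: place B6 (133 ft³), 17 ft³ left
storage unit 5: place B7 (81 ft³), 69 ft³ left
storage unit 5: place B8 (28 ft³), 41 ft³ left
5 storage units × 150 ft³ = 750 ft³; used 606 ft³; unused 144 ft³.

144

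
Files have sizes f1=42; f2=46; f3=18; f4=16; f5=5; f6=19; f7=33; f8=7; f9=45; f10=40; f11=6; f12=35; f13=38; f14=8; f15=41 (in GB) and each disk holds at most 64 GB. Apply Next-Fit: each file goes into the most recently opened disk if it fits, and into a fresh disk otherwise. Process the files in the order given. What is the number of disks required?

9 disks

Put f1 (42 GB) in disk 1; 22 GB remain.
Put f2 (46 GB) in disk 2; 18 GB remain.
Put f3 (18 GB) in disk 2; 0 GB remain.
Put f4 (16 GB) in disk 3; 48 GB remain.
Put f5 (5 GB) in disk 3; 43 GB remain.
Put f6 (19 GB) in disk 3; 24 GB remain.
Put f7 (33 GB) in disk 4; 31 GB remain.
Put f8 (7 GB) in disk 4; 24 GB remain.
Put f9 (45 GB) in disk 5; 19 GB remain.
Put f10 (40 GB) in disk 6; 24 GB remain.
Put f11 (6 GB) in disk 6; 18 GB remain.
Put f12 (35 GB) in disk 7; 29 GB remain.
Put f13 (38 GB) in disk 8; 26 GB remain.
Put f14 (8 GB) in disk 8; 18 GB remain.
Put f15 (41 GB) in disk 9; 23 GB remain.
Final disks: [42] [46,18] [16,5,19] [33,7] [45] [40,6] [35] [38,8] [41].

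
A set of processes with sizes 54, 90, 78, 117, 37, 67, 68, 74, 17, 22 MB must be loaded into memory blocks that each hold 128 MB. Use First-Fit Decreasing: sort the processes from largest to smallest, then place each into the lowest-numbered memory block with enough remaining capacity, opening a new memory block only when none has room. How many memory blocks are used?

6

Sorted descending: 117, 90, 78, 74, 68, 67, 54, 37, 22, 17.
117 MB → memory block 1 (remaining 11 MB)
90 MB → memory block 2 (remaining 38 MB)
78 MB → memory block 3 (remaining 50 MB)
74 MB → memory block 4 (remaining 54 MB)
68 MB → memory block 5 (remaining 60 MB)
67 MB → memory block 6 (remaining 61 MB)
54 MB → memory block 4 (remaining 0 MB)
37 MB → memory block 2 (remaining 1 MB)
22 MB → memory block 3 (remaining 28 MB)
17 MB → memory block 3 (remaining 11 MB)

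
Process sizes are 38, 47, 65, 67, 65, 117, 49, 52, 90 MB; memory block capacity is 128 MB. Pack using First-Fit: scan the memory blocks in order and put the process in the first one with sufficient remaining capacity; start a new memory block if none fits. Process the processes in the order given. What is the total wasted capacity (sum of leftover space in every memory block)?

178

38 MB → memory block 1 (remaining 90 MB)
47 MB → memory block 1 (remaining 43 MB)
65 MB → memory block 2 (remaining 63 MB)
67 MB → memory block 3 (remaining 61 MB)
65 MB → memory block 4 (remaining 63 MB)
117 MB → memory block 5 (remaining 11 MB)
49 MB → memory block 2 (remaining 14 MB)
52 MB → memory block 3 (remaining 9 MB)
90 MB → memory block 6 (remaining 38 MB)
6 memory blocks × 128 MB = 768 MB; used 590 MB; unused 178 MB.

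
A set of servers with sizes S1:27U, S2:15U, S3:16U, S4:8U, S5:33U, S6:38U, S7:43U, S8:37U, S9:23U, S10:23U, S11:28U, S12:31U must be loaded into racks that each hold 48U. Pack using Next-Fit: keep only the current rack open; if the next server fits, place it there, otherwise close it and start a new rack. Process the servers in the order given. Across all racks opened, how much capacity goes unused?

Put S1 (27U) in rack 1; 21U remain.
Put S2 (15U) in rack 1; 6U remain.
Put S3 (16U) in rack 2; 32U remain.
Put S4 (8U) in rack 2; 24U remain.
Put S5 (33U) in rack 3; 15U remain.
Put S6 (38U) in rack 4; 10U remain.
Put S7 (43U) in rack 5; 5U remain.
Put S8 (37U) in rack 6; 11U remain.
Put S9 (23U) in rack 7; 25U remain.
Put S10 (23U) in rack 7; 2U remain.
Put S11 (28U) in rack 8; 20U remain.
Put S12 (31U) in rack 9; 17U remain.
9 racks × 48U = 432U; used 322U; unused 110U.

110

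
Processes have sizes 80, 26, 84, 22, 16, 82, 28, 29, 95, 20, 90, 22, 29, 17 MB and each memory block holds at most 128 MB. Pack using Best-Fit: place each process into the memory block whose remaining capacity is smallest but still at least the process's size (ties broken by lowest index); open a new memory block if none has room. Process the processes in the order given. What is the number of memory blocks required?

6

memory block 1: place 80 MB, 48 MB left
memory block 1: place 26 MB, 22 MB left
memory block 2: place 84 MB, 44 MB left
memory block 1: place 22 MB, 0 MB left
memory block 2: place 16 MB, 28 MB left
memory block 3: place 82 MB, 46 MB left
memory block 2: place 28 MB, 0 MB left
memory block 3: place 29 MB, 17 MB left
memory block 4: place 95 MB, 33 MB left
memory block 4: place 20 MB, 13 MB left
memory block 5: place 90 MB, 38 MB left
memory block 5: place 22 MB, 16 MB left
memory block 6: place 29 MB, 99 MB left
memory block 3: place 17 MB, 0 MB left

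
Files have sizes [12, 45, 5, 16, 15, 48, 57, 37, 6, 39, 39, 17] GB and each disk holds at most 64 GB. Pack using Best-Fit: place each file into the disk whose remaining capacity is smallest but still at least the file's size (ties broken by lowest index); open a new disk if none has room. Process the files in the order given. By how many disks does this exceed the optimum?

1

Best-Fit: [12,45,5] [16,15] [48] [57,6] [37] [39,17] [39] → 7 disks.
Total size 336 GB; any packing needs at least ⌈336/64⌉ = 6 disks.
An optimal packing achieves that bound: [57,6] [48,16] [45,17] [39,15,5] [39,12] [37] → 6 disks.
Excess: 7 − 6 = 1.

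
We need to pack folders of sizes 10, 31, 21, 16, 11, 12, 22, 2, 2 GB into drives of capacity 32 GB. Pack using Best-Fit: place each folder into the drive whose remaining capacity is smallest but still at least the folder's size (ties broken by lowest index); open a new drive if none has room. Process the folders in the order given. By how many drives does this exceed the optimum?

Best-Fit: [10,21] [31] [16,11,2,2] [12] [22] → 5 drives.
Total size 127 GB; any packing needs at least ⌈127/32⌉ = 4 drives.
An optimal packing achieves that bound: [31] [22,10] [21,11] [16,12,2,2] → 4 drives.
Excess: 5 − 4 = 1.

1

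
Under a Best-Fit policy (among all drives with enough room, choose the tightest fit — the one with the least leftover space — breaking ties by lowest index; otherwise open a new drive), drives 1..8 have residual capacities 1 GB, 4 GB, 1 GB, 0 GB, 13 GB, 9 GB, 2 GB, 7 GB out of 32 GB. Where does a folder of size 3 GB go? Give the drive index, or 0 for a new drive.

2

Drives with room: drive 2 (4 GB), drive 5 (13 GB), drive 6 (9 GB), drive 8 (7 GB).
Tightest fit is drive 2 with 4 GB free.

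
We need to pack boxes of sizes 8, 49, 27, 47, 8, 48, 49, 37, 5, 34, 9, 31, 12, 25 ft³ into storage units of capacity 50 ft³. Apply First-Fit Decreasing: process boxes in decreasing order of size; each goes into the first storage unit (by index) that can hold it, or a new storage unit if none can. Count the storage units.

9 storage units

Sorted descending: 49, 49, 48, 47, 37, 34, 31, 27, 25, 12, 9, 8, 8, 5.
Put 49 ft³ in storage unit 1; 1 ft³ remain.
Put 49 ft³ in storage unit 2; 1 ft³ remain.
Put 48 ft³ in storage unit 3; 2 ft³ remain.
Put 47 ft³ in storage unit 4; 3 ft³ remain.
Put 37 ft³ in storage unit 5; 13 ft³ remain.
Put 34 ft³ in storage unit 6; 16 ft³ remain.
Put 31 ft³ in storage unit 7; 19 ft³ remain.
Put 27 ft³ in storage unit 8; 23 ft³ remain.
Put 25 ft³ in storage unit 9; 25 ft³ remain.
Put 12 ft³ in storage unit 5; 1 ft³ remain.
Put 9 ft³ in storage unit 6; 7 ft³ remain.
Put 8 ft³ in storage unit 7; 11 ft³ remain.
Put 8 ft³ in storage unit 7; 3 ft³ remain.
Put 5 ft³ in storage unit 6; 2 ft³ remain.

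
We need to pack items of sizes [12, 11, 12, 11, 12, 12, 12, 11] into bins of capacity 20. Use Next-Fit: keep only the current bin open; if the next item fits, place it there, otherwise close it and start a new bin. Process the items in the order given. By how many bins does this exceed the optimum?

0

Next-Fit: [12] [11] [12] [11] [12] [12] [12] [11] → 8 bins.
8 items exceed 10 (half the capacity), and no two of those can share a bin, so at least 8 bins are needed.
So 8 is already optimal.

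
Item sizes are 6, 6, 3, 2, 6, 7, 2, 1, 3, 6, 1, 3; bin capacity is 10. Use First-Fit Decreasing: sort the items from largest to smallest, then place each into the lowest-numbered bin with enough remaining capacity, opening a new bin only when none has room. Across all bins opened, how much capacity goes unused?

Sorted descending: 7, 6, 6, 6, 6, 3, 3, 3, 2, 2, 1, 1.
7 → bin 1 (remaining 3)
6 → bin 2 (remaining 4)
6 → bin 3 (remaining 4)
6 → bin 4 (remaining 4)
6 → bin 5 (remaining 4)
3 → bin 1 (remaining 0)
3 → bin 2 (remaining 1)
3 → bin 3 (remaining 1)
2 → bin 4 (remaining 2)
2 → bin 4 (remaining 0)
1 → bin 2 (remaining 0)
1 → bin 3 (remaining 0)
5 bins × 10 = 50; used 46; unused 4.

4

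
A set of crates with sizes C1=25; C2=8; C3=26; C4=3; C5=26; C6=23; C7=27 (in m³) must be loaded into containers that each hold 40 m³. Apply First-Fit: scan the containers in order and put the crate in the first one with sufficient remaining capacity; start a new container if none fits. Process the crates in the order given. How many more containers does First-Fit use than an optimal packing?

First-Fit: [25,8,3] [26] [26] [23] [27] → 5 containers.
5 crates exceed 20 m³ (half the capacity), and no two of those can share a container, so at least 5 containers are needed.
So 5 is already optimal.

0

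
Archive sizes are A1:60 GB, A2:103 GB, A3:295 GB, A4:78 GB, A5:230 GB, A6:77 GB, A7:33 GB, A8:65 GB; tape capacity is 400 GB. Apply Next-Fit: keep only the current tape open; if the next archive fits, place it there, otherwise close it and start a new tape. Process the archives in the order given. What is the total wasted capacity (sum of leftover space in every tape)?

Put A1 (60 GB) in tape 1; 340 GB remain.
Put A2 (103 GB) in tape 1; 237 GB remain.
Put A3 (295 GB) in tape 2; 105 GB remain.
Put A4 (78 GB) in tape 2; 27 GB remain.
Put A5 (230 GB) in tape 3; 170 GB remain.
Put A6 (77 GB) in tape 3; 93 GB remain.
Put A7 (33 GB) in tape 3; 60 GB remain.
Put A8 (65 GB) in tape 4; 335 GB remain.
4 tapes × 400 GB = 1600 GB; used 941 GB; unused 659 GB.

659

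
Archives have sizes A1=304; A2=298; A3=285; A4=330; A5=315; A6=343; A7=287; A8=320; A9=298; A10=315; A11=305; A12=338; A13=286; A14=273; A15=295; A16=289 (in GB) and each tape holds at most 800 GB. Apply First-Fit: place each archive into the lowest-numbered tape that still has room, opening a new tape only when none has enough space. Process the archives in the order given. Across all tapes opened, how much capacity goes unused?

Put A1 (304 GB) in tape 1; 496 GB remain.
Put A2 (298 GB) in tape 1; 198 GB remain.
Put A3 (285 GB) in tape 2; 515 GB remain.
Put A4 (330 GB) in tape 2; 185 GB remain.
Put A5 (315 GB) in tape 3; 485 GB remain.
Put A6 (343 GB) in tape 3; 142 GB remain.
Put A7 (287 GB) in tape 4; 513 GB remain.
Put A8 (320 GB) in tape 4; 193 GB remain.
Put A9 (298 GB) in tape 5; 502 GB remain.
Put A10 (315 GB) in tape 5; 187 GB remain.
Put A11 (305 GB) in tape 6; 495 GB remain.
Put A12 (338 GB) in tape 6; 157 GB remain.
Put A13 (286 GB) in tape 7; 514 GB remain.
Put A14 (273 GB) in tape 7; 241 GB remain.
Put A15 (295 GB) in tape 8; 505 GB remain.
Put A16 (289 GB) in tape 8; 216 GB remain.
8 tapes × 800 GB = 6400 GB; used 4881 GB; unused 1519 GB.

1519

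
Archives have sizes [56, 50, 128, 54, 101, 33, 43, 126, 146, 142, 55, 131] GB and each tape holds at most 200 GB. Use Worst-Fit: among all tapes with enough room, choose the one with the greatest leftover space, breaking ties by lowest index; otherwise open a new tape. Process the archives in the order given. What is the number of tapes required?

7 tapes

Put 56 GB in tape 1; 144 GB remain.
Put 50 GB in tape 1; 94 GB remain.
Put 128 GB in tape 2; 72 GB remain.
Put 54 GB in tape 1; 40 GB remain.
Put 101 GB in tape 3; 99 GB remain.
Put 33 GB in tape 3; 66 GB remain.
Put 43 GB in tape 2; 29 GB remain.
Put 126 GB in tape 4; 74 GB remain.
Put 146 GB in tape 5; 54 GB remain.
Put 142 GB in tape 6; 58 GB remain.
Put 55 GB in tape 4; 19 GB remain.
Put 131 GB in tape 7; 69 GB remain.
Final tapes: [56,50,54] [128,43] [101,33] [126,55] [146] [142] [131].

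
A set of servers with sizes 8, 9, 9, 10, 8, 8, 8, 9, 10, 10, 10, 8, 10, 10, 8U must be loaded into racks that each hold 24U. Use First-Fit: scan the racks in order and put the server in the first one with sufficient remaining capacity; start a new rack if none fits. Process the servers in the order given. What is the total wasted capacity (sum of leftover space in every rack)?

33

8U → rack 1 (remaining 16U)
9U → rack 1 (remaining 7U)
9U → rack 2 (remaining 15U)
10U → rack 2 (remaining 5U)
8U → rack 3 (remaining 16U)
8U → rack 3 (remaining 8U)
8U → rack 3 (remaining 0U)
9U → rack 4 (remaining 15U)
10U → rack 4 (remaining 5U)
10U → rack 5 (remaining 14U)
10U → rack 5 (remaining 4U)
8U → rack 6 (remaining 16U)
10U → rack 6 (remaining 6U)
10U → rack 7 (remaining 14U)
8U → rack 7 (remaining 6U)
7 racks × 24U = 168U; used 135U; unused 33U.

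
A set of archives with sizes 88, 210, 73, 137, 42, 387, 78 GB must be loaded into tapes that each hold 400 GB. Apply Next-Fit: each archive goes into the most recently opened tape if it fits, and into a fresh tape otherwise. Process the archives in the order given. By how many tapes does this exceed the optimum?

Next-Fit: [88,210,73] [137,42] [387] [78] → 4 tapes.
Total size 1015 GB; any packing needs at least ⌈1015/400⌉ = 3 tapes.
An optimal packing achieves that bound: [387] [210,137,42] [88,78,73] → 3 tapes.
Excess: 4 − 3 = 1.

1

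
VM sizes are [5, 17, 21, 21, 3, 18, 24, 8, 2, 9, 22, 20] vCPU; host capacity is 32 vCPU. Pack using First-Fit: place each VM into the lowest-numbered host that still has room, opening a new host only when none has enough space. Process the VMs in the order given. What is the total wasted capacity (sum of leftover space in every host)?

54

Put 5 vCPU in host 1; 27 vCPU remain.
Put 17 vCPU in host 1; 10 vCPU remain.
Put 21 vCPU in host 2; 11 vCPU remain.
Put 21 vCPU in host 3; 11 vCPU remain.
Put 3 vCPU in host 1; 7 vCPU remain.
Put 18 vCPU in host 4; 14 vCPU remain.
Put 24 vCPU in host 5; 8 vCPU remain.
Put 8 vCPU in host 2; 3 vCPU remain.
Put 2 vCPU in host 1; 5 vCPU remain.
Put 9 vCPU in host 3; 2 vCPU remain.
Put 22 vCPU in host 6; 10 vCPU remain.
Put 20 vCPU in host 7; 12 vCPU remain.
7 hosts × 32 vCPU = 224 vCPU; used 170 vCPU; unused 54 vCPU.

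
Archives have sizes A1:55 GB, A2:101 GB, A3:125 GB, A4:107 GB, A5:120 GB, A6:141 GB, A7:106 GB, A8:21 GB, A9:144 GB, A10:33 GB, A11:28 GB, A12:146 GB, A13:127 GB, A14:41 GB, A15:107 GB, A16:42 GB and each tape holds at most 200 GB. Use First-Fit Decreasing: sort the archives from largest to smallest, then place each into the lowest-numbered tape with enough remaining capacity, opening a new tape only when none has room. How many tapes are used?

Sorted descending: 146, 144, 141, 127, 125, 120, 107, 107, 106, 101, 55, 42, 41, 33, 28, 21.
146 GB → tape 1 (remaining 54 GB)
144 GB → tape 2 (remaining 56 GB)
141 GB → tape 3 (remaining 59 GB)
127 GB → tape 4 (remaining 73 GB)
125 GB → tape 5 (remaining 75 GB)
120 GB → tape 6 (remaining 80 GB)
107 GB → tape 7 (remaining 93 GB)
107 GB → tape 8 (remaining 93 GB)
106 GB → tape 9 (remaining 94 GB)
101 GB → tape 10 (remaining 99 GB)
55 GB → tape 2 (remaining 1 GB)
42 GB → tape 1 (remaining 12 GB)
41 GB → tape 3 (remaining 18 GB)
33 GB → tape 4 (remaining 40 GB)
28 GB → tape 4 (remaining 12 GB)
21 GB → tape 5 (remaining 54 GB)
Final tapes: [146,42] [144,55] [141,41] [127,33,28] [125,21] [120] [107] [107] [106] [101].

10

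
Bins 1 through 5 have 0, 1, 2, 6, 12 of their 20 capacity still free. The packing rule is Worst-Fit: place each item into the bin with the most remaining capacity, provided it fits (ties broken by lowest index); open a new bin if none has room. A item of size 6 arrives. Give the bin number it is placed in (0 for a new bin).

5

Bins with room: bin 4 (6), bin 5 (12).
Most room is bin 5 with 12 free.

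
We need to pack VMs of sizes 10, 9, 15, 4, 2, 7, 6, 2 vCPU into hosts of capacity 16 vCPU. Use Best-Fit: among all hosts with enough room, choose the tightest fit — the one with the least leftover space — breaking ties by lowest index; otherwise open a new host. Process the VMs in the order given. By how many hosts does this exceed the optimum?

0

Best-Fit: [10,4,2] [9,7] [15] [6,2] → 4 hosts.
Total size 55 vCPU; any packing needs at least ⌈55/16⌉ = 4 hosts.
So 4 is already optimal.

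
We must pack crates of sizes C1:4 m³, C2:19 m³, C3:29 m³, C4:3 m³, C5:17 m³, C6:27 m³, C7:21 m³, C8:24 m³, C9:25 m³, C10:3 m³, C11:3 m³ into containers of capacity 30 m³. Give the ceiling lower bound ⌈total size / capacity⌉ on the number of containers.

Total size = 4 + 19 + 29 + 3 + 17 + 27 + 21 + 24 + 25 + 3 + 3 = 175 m³.
⌈175 / 30⌉ = 6.

6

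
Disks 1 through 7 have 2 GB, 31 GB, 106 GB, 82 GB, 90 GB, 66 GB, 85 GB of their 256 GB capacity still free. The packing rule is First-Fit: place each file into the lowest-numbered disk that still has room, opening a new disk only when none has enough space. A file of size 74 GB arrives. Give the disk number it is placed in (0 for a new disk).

3

Disks with room: disk 3 (106 GB), disk 4 (82 GB), disk 5 (90 GB), disk 7 (85 GB).
The first with room is disk 3.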